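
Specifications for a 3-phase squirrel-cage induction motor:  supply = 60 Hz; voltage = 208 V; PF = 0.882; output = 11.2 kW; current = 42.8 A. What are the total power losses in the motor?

P_in = √3·V·I·cosφ = 1.732×208×42.8×0.882 = 13600 W
P_out = 11200 W
Losses = P_in − P_out = 13600 − 11200 = 2400 W

2.4 kW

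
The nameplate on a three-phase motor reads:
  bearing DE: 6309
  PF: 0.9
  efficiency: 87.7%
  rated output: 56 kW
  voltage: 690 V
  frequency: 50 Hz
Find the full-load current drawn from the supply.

59.4 A

P_out = 56 kW = 56000 W
P_in = P_out / η = 56000 / 0.877 = 63854 W
I_L = P_in / (√3·V_L·cosφ) = 63854 / (1.732 × 690 × 0.9) = 59.4 A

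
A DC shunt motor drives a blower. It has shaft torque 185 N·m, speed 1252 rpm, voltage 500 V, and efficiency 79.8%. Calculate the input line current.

60.8 A

ω = 2π×1252/60 = 131.1 rad/s; P_out = τω = 185 × 131.1 = 24254 W
P_in = P_out / η = 24254 / 0.798 = 30393 W
I = P_in / V = 30393 / 500 = 60.8 A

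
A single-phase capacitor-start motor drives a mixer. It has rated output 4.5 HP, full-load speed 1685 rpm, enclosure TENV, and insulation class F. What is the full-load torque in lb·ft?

P_out = 4.5 × 746 = 3357 W
ω = 2π × 1685/60 = 176.5 rad/s
τ = P_out/ω = 3357/176.5 = 19.02 N·m
In lb·ft: 19.02/1.356 = 14 lb·ft

14 lb·ft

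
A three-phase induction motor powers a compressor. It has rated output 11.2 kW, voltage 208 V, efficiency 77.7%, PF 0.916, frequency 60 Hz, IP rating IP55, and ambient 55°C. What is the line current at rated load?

43.7 A

P_out = 11.2 kW = 11200 W
P_in = P_out / η = 11200 / 0.777 = 14414 W
I_L = P_in / (√3·V_L·cosφ) = 14414 / (1.732 × 208 × 0.916) = 43.7 A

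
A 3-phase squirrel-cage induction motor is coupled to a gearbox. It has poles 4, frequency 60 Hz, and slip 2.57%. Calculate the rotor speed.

1754 rpm

n_s = 120f/p = 120×60/4 = 1800 rpm
n = n_s(1 − s) = 1800 × (1 − 0.0257) = 1754 rpm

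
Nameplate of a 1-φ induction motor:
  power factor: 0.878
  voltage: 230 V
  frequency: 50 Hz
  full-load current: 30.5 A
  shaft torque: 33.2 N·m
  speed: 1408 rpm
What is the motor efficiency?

ω = 2π × 1408/60 = 147.4 rad/s; P_out = τω = 33.2 × 147.4 = 4894 W
P_in = V·I·cosφ = 230 × 30.5 × 0.878 = 6159 W
η = P_out / P_in = 4894 / 6159 = 0.795 = 79.5%

79.5 %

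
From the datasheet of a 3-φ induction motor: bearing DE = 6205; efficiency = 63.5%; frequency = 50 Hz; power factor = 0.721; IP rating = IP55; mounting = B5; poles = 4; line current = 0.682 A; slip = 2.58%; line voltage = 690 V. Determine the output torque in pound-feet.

1.8 lb·ft

P_in = √3·V·I·cosφ = 1.732 × 690 × 0.682 × 0.721 = 588 W
P_out = η·P_in = 0.635 × 588 = 373 W
n_s = 120×50/4 = 1500 rpm; n = 1500×(1−0.0258) = 1461 rpm
ω = 2π×1461/60 = 153 rad/s
τ = P_out/ω = 373/153 = 2.438 N·m
In lb·ft: 2.438/1.356 = 1.8 lb·ft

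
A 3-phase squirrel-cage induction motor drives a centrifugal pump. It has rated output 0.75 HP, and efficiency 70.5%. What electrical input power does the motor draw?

P_out = 0.75 × 746 = 560 W
P_in = P_out/η = 560/0.705 = 794 W = 0.794 kW

0.794 kW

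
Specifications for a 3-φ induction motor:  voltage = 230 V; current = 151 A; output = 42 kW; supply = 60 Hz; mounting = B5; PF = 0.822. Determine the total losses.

P_in = √3·V·I·cosφ = 1.732×230×151×0.822 = 49445 W
P_out = 42000 W
Losses = P_in − P_out = 49445 − 42000 = 7445 W

7450 W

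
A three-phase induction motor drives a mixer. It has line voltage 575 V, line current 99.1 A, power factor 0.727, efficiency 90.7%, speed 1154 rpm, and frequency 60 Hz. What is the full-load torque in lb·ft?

397 lb·ft

P_in = √3·V·I·cosφ = 1.732 × 575 × 99.1 × 0.727 = 71750 W
P_out = η·P_in = 0.907 × 71750 = 65077 W
n = 1154 rpm
ω = 2π×1154/60 = 120.8 rad/s
τ = P_out/ω = 65077/120.8 = 538.7 N·m
In lb·ft: 538.7/1.356 = 397 lb·ft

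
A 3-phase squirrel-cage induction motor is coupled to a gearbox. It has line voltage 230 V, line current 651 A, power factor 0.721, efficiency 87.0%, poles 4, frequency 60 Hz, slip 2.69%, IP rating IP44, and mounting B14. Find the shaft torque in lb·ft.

654 lb·ft

P_in = √3·V·I·cosφ = 1.732 × 230 × 651 × 0.721 = 186979 W
P_out = η·P_in = 0.87 × 186979 = 162672 W
n_s = 120×60/4 = 1800 rpm; n = 1800×(1−0.0269) = 1752 rpm
ω = 2π×1752/60 = 183.5 rad/s
τ = P_out/ω = 162672/183.5 = 886.5 N·m
In lb·ft: 886.5/1.356 = 654 lb·ft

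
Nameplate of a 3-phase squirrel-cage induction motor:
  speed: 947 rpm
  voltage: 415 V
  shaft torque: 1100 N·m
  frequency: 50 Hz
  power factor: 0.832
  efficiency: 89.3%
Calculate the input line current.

ω = 2π×947/60 = 99.17 rad/s; P_out = τω = 1100 × 99.17 = 109087 W
P_in = P_out / η = 109087 / 0.893 = 122158 W
I_L = P_in / (√3·V_L·cosφ) = 122158 / (1.732 × 415 × 0.832) = 204 A

204 A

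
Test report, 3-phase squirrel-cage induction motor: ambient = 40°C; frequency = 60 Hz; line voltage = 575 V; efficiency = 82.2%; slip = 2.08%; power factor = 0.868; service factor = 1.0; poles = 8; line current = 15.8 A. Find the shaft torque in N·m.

P_in = √3·V·I·cosφ = 1.732 × 575 × 15.8 × 0.868 = 13658 W
P_out = η·P_in = 0.822 × 13658 = 11227 W
n_s = 120×60/8 = 900 rpm; n = 900×(1−0.0208) = 881 rpm
ω = 2π×881/60 = 92.26 rad/s
τ = P_out/ω = 11227/92.26 = 122 N·m

122 N·m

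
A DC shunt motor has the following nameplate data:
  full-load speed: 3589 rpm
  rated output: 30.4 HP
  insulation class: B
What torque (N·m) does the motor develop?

P_out = 30.4 × 746 = 22678 W
ω = 2π × 3589/60 = 375.8 rad/s
τ = P_out/ω = 22678/375.8 = 60.3 N·m

60.3 N·m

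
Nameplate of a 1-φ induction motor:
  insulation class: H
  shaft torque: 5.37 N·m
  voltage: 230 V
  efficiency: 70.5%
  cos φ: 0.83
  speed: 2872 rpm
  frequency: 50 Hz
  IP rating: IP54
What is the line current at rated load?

ω = 2π×2872/60 = 300.8 rad/s; P_out = τω = 5.37 × 300.8 = 1615 W
P_in = P_out / η = 1615 / 0.705 = 2291 W
I = P_in / (V·cosφ) = 2291 / (230 × 0.83) = 12 A

12 A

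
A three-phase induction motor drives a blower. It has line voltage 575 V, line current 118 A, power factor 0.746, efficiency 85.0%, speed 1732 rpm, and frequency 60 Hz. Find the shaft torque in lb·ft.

P_in = √3·V·I·cosφ = 1.732 × 575 × 118 × 0.746 = 87667 W
P_out = η·P_in = 0.85 × 87667 = 74517 W
n = 1732 rpm
ω = 2π×1732/60 = 181.4 rad/s
τ = P_out/ω = 74517/181.4 = 410.8 N·m
In lb·ft: 410.8/1.356 = 303 lb·ft

303 lb·ft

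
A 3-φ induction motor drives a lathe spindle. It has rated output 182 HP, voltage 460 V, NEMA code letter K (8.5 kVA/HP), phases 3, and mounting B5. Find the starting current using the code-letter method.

1940 A

S_LR = 8.5 × 182 = 1547 kVA
I_LR = S_LR/(√3·V_L) = 1547000/(1.732×460) = 1940 A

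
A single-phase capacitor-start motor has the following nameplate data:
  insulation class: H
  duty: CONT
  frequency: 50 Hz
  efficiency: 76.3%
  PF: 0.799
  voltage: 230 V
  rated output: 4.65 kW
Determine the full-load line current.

P_out = 4.65 kW = 4650 W
P_in = P_out / η = 4650 / 0.763 = 6094 W
I = P_in / (V·cosφ) = 6094 / (230 × 0.799) = 33.2 A

33.2 A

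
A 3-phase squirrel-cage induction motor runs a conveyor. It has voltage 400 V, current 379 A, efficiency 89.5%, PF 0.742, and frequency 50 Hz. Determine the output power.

P_in = √3·V·I·cosφ = 1.732 × 400 × 379 × 0.742 = 194828 W
P_out = η·P_in = 0.895 × 194828 = 174371 W

174 kW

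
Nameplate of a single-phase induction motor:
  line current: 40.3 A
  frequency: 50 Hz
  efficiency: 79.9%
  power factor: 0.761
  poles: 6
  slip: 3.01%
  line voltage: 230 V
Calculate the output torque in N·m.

55.5 N·m

P_in = V·I·cosφ = 230 × 40.3 × 0.761 = 7054 W
P_out = η·P_in = 0.799 × 7054 = 5636 W
n_s = 120×50/6 = 1000 rpm; n = 1000×(1−0.0301) = 970 rpm
ω = 2π×970/60 = 101.6 rad/s
τ = P_out/ω = 5636/101.6 = 55.5 N·m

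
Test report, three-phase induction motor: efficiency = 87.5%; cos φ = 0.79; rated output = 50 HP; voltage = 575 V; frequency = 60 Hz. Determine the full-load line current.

54.2 A

P_out = 50 × 746 = 37300 W
P_in = P_out / η = 37300 / 0.875 = 42629 W
I_L = P_in / (√3·V_L·cosφ) = 42629 / (1.732 × 575 × 0.79) = 54.2 A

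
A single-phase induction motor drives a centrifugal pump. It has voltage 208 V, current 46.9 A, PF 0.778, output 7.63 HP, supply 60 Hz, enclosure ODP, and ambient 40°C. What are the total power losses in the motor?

1.9 kW

P_in = V·I·cosφ = 208×46.9×0.778 = 7590 W
P_out = 7.63×746 = 5692 W
Losses = P_in − P_out = 7590 − 5692 = 1898 W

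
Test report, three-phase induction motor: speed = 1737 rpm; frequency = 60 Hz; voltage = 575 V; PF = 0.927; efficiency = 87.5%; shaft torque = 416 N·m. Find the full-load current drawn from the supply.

93.7 A

ω = 2π×1737/60 = 181.9 rad/s; P_out = τω = 416 × 181.9 = 75670 W
P_in = P_out / η = 75670 / 0.875 = 86480 W
I_L = P_in / (√3·V_L·cosφ) = 86480 / (1.732 × 575 × 0.927) = 93.7 A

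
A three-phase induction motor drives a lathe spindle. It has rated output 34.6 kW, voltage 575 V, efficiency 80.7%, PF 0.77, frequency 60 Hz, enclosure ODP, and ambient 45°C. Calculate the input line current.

P_out = 34.6 kW = 34600 W
P_in = P_out / η = 34600 / 0.807 = 42875 W
I_L = P_in / (√3·V_L·cosφ) = 42875 / (1.732 × 575 × 0.77) = 55.9 A

55.9 A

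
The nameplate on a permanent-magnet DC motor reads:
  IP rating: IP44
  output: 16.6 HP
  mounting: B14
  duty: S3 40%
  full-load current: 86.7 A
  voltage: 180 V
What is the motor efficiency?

79.4 %

P_out = 16.6 × 746 = 12384 W
P_in = V·I = 180 × 86.7 = 15606 W
η = P_out / P_in = 12384 / 15606 = 0.794 = 79.4%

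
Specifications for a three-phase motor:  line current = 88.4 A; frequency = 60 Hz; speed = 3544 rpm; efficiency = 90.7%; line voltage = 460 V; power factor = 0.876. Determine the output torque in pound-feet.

P_in = √3·V·I·cosφ = 1.732 × 460 × 88.4 × 0.876 = 61697 W
P_out = η·P_in = 0.907 × 61697 = 55959 W
n = 3544 rpm
ω = 2π×3544/60 = 371.1 rad/s
τ = P_out/ω = 55959/371.1 = 150.8 N·m
In lb·ft: 150.8/1.356 = 111 lb·ft

111 lb·ft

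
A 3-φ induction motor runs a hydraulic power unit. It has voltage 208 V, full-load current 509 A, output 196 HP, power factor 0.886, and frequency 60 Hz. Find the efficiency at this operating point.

90.0 %

P_out = 196 × 746 = 146216 W
P_in = √3·V_L·I_L·cosφ = 1.732 × 208 × 509 × 0.886 = 162466 W
η = P_out / P_in = 146216 / 162466 = 0.900 = 90.0%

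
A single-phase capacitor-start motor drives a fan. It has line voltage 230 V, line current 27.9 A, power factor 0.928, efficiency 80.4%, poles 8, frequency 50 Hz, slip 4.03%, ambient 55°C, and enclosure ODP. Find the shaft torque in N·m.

P_in = V·I·cosφ = 230 × 27.9 × 0.928 = 5955 W
P_out = η·P_in = 0.804 × 5955 = 4788 W
n_s = 120×50/8 = 750 rpm; n = 750×(1−0.0403) = 720 rpm
ω = 2π×720/60 = 75.4 rad/s
τ = P_out/ω = 4788/75.4 = 63.5 N·m

63.5 N·m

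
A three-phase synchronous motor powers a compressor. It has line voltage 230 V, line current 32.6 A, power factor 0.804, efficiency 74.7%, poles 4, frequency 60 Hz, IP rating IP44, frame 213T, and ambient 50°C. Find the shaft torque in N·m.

P_in = √3·V·I·cosφ = 1.732 × 230 × 32.6 × 0.804 = 10441 W
P_out = η·P_in = 0.747 × 10441 = 7799 W
n = n_s = 120×60/4 = 1800 rpm (synchronous)
ω = 2π×1800/60 = 188.5 rad/s
τ = P_out/ω = 7799/188.5 = 41.4 N·m

41.4 N·m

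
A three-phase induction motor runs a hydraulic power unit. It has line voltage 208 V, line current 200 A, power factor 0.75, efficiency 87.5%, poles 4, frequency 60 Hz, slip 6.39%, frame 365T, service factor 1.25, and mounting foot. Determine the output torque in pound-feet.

198 lb·ft

P_in = √3·V·I·cosφ = 1.732 × 208 × 200 × 0.75 = 54038 W
P_out = η·P_in = 0.875 × 54038 = 47283 W
n_s = 120×60/4 = 1800 rpm; n = 1800×(1−0.0639) = 1685 rpm
ω = 2π×1685/60 = 176.5 rad/s
τ = P_out/ω = 47283/176.5 = 267.9 N·m
In lb·ft: 267.9/1.356 = 198 lb·ft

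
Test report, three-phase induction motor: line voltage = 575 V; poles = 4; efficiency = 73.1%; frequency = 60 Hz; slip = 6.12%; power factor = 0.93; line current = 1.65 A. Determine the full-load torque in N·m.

P_in = √3·V·I·cosφ = 1.732 × 575 × 1.65 × 0.93 = 1528 W
P_out = η·P_in = 0.731 × 1528 = 1117 W
n_s = 120×60/4 = 1800 rpm; n = 1800×(1−0.0612) = 1690 rpm
ω = 2π×1690/60 = 177 rad/s
τ = P_out/ω = 1117/177 = 6.31 N·m

6.31 N·m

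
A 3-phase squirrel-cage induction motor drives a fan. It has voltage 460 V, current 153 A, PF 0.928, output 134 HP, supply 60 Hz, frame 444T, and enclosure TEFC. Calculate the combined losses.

P_in = √3·V·I·cosφ = 1.732×460×153×0.928 = 113121 W
P_out = 134×746 = 99964 W
Losses = P_in − P_out = 113121 − 99964 = 13157 W

13200 W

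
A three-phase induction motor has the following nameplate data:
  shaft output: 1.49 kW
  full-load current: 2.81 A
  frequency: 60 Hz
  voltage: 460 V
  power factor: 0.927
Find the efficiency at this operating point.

71.8 %

P_out = 1.49 kW = 1490 W
P_in = √3·V_L·I_L·cosφ = 1.732 × 460 × 2.81 × 0.927 = 2075 W
η = P_out / P_in = 1490 / 2075 = 0.718 = 71.8%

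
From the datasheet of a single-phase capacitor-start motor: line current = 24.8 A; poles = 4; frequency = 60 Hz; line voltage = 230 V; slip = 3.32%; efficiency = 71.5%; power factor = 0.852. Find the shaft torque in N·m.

19.1 N·m

P_in = V·I·cosφ = 230 × 24.8 × 0.852 = 4860 W
P_out = η·P_in = 0.715 × 4860 = 3475 W
n_s = 120×60/4 = 1800 rpm; n = 1800×(1−0.0332) = 1740 rpm
ω = 2π×1740/60 = 182.2 rad/s
τ = P_out/ω = 3475/182.2 = 19.1 N·m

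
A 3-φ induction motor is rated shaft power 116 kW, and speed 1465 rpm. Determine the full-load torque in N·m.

756 N·m

ω = 2π × 1465/60 = 153.4 rad/s
τ = P/ω = 116000/153.4 = 756 N·m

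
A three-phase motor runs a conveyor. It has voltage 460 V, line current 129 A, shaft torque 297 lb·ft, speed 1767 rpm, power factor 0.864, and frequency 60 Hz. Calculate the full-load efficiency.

τ = 297 lb·ft × 1.356 = 402.7 N·m
ω = 2π × 1767/60 = 185 rad/s; P_out = τω = 402.7 × 185 = 74500 W
P_in = √3·V_L·I_L·cosφ = 1.732 × 460 × 129 × 0.864 = 88799 W
η = P_out / P_in = 74500 / 88799 = 0.839 = 83.9%

83.9 %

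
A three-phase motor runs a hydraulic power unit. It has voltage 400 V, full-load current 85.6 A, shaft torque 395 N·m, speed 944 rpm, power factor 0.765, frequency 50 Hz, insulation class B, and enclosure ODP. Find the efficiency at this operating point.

ω = 2π × 944/60 = 98.86 rad/s; P_out = τω = 395 × 98.86 = 39050 W
P_in = √3·V_L·I_L·cosφ = 1.732 × 400 × 85.6 × 0.765 = 45367 W
η = P_out / P_in = 39050 / 45367 = 0.861 = 86.1%

86.1 %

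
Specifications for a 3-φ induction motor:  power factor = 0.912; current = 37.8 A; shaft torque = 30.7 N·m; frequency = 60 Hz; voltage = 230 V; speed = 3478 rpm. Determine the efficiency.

81.4 %

ω = 2π × 3478/60 = 364.2 rad/s; P_out = τω = 30.7 × 364.2 = 11181 W
P_in = √3·V_L·I_L·cosφ = 1.732 × 230 × 37.8 × 0.912 = 13733 W
η = P_out / P_in = 11181 / 13733 = 0.814 = 81.4%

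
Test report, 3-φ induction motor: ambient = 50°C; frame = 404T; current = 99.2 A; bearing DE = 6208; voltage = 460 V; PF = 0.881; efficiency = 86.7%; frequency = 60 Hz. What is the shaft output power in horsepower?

80.9 HP

P_in = √3·V·I·cosφ = 1.732 × 460 × 99.2 × 0.881 = 69630 W
P_out = η·P_in = 0.867 × 69630 = 60369 W
= 60369/746 = 80.9 HP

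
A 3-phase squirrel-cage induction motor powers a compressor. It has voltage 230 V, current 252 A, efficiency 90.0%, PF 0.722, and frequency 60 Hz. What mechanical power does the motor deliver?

65.2 kW

P_in = √3·V·I·cosφ = 1.732 × 230 × 252 × 0.722 = 72479 W
P_out = η·P_in = 0.9 × 72479 = 65231 W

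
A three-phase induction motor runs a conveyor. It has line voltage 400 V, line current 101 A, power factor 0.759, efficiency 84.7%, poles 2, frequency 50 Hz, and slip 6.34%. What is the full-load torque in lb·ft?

P_in = √3·V·I·cosφ = 1.732 × 400 × 101 × 0.759 = 53109 W
P_out = η·P_in = 0.847 × 53109 = 44983 W
n_s = 120×50/2 = 3000 rpm; n = 3000×(1−0.0634) = 2810 rpm
ω = 2π×2810/60 = 294.3 rad/s
τ = P_out/ω = 44983/294.3 = 152.8 N·m
In lb·ft: 152.8/1.356 = 113 lb·ft

113 lb·ft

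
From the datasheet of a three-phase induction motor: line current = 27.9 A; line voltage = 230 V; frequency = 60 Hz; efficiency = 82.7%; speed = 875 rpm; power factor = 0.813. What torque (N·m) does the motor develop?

81.6 N·m

P_in = √3·V·I·cosφ = 1.732 × 230 × 27.9 × 0.813 = 9036 W
P_out = η·P_in = 0.827 × 9036 = 7473 W
n = 875 rpm
ω = 2π×875/60 = 91.63 rad/s
τ = P_out/ω = 7473/91.63 = 81.6 N·m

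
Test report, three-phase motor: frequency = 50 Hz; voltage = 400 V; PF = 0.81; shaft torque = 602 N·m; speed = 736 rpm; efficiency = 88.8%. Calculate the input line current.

ω = 2π×736/60 = 77.07 rad/s; P_out = τω = 602 × 77.07 = 46396 W
P_in = P_out / η = 46396 / 0.888 = 52248 W
I_L = P_in / (√3·V_L·cosφ) = 52248 / (1.732 × 400 × 0.81) = 93.1 A

93.1 A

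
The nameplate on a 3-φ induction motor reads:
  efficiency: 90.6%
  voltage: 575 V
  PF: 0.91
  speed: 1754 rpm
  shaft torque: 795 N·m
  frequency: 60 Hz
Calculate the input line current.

178 A

ω = 2π×1754/60 = 183.7 rad/s; P_out = τω = 795 × 183.7 = 146042 W
P_in = P_out / η = 146042 / 0.906 = 161194 W
I_L = P_in / (√3·V_L·cosφ) = 161194 / (1.732 × 575 × 0.91) = 178 A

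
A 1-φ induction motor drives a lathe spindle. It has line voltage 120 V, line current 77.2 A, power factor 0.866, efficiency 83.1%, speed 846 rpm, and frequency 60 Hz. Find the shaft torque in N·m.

75.3 N·m

P_in = V·I·cosφ = 120 × 77.2 × 0.866 = 8023 W
P_out = η·P_in = 0.831 × 8023 = 6667 W
n = 846 rpm
ω = 2π×846/60 = 88.59 rad/s
τ = P_out/ω = 6667/88.59 = 75.3 N·m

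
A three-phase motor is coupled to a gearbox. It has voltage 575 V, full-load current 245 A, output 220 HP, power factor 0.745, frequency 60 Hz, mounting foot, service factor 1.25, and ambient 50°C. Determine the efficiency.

90.3 %

P_out = 220 × 746 = 164120 W
P_in = √3·V_L·I_L·cosφ = 1.732 × 575 × 245 × 0.745 = 181777 W
η = P_out / P_in = 164120 / 181777 = 0.903 = 90.3%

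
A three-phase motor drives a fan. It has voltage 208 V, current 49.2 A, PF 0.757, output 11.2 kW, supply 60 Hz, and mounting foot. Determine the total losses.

2.22 kW

P_in = √3·V·I·cosφ = 1.732×208×49.2×0.757 = 13418 W
P_out = 11200 W
Losses = P_in − P_out = 13418 − 11200 = 2218 W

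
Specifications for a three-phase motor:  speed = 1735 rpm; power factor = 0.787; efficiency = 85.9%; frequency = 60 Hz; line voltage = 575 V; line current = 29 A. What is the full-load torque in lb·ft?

79.3 lb·ft

P_in = √3·V·I·cosφ = 1.732 × 575 × 29 × 0.787 = 22729 W
P_out = η·P_in = 0.859 × 22729 = 19524 W
n = 1735 rpm
ω = 2π×1735/60 = 181.7 rad/s
τ = P_out/ω = 19524/181.7 = 107.5 N·m
In lb·ft: 107.5/1.356 = 79.3 lb·ft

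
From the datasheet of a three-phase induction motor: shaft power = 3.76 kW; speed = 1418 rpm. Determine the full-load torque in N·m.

25.3 N·m

ω = 2π × 1418/60 = 148.5 rad/s
τ = P/ω = 3760/148.5 = 25.3 N·m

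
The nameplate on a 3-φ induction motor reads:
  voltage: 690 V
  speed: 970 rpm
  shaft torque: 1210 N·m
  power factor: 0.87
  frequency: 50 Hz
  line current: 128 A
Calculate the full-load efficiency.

ω = 2π × 970/60 = 101.6 rad/s; P_out = τω = 1210 × 101.6 = 122936 W
P_in = √3·V_L·I_L·cosφ = 1.732 × 690 × 128 × 0.87 = 133084 W
η = P_out / P_in = 122936 / 133084 = 0.924 = 92.4%

92.4 %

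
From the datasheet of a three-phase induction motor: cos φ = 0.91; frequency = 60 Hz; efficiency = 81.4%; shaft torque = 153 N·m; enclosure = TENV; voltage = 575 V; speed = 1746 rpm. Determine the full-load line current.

ω = 2π×1746/60 = 182.8 rad/s; P_out = τω = 153 × 182.8 = 27968 W
P_in = P_out / η = 27968 / 0.814 = 34359 W
I_L = P_in / (√3·V_L·cosφ) = 34359 / (1.732 × 575 × 0.91) = 37.9 A

37.9 A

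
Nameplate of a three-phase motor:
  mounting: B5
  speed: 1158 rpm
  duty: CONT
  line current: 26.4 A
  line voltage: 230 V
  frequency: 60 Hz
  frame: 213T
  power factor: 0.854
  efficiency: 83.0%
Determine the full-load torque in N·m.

P_in = √3·V·I·cosφ = 1.732 × 230 × 26.4 × 0.854 = 8981 W
P_out = η·P_in = 0.83 × 8981 = 7454 W
n = 1158 rpm
ω = 2π×1158/60 = 121.3 rad/s
τ = P_out/ω = 7454/121.3 = 61.5 N·m

61.5 N·m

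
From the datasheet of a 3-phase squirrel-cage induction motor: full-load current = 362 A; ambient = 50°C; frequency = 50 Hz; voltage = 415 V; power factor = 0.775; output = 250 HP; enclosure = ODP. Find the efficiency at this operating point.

92.5 %

P_out = 250 × 746 = 186500 W
P_in = √3·V_L·I_L·cosφ = 1.732 × 415 × 362 × 0.775 = 201654 W
η = P_out / P_in = 186500 / 201654 = 0.925 = 92.5%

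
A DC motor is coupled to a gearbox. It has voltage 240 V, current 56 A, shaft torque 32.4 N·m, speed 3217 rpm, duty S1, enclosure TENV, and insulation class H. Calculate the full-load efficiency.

ω = 2π × 3217/60 = 336.9 rad/s; P_out = τω = 32.4 × 336.9 = 10916 W
P_in = V·I = 240 × 56 = 13440 W
η = P_out / P_in = 10916 / 13440 = 0.812 = 81.2%

81.2 %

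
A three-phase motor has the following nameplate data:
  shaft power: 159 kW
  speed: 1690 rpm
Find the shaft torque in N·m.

898 N·m

ω = 2π × 1690/60 = 177 rad/s
τ = P/ω = 159000/177 = 898 N·m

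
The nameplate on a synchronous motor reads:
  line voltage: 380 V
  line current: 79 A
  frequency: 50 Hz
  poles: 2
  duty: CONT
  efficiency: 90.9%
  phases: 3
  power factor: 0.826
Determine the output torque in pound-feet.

91.7 lb·ft

P_in = √3·V·I·cosφ = 1.732 × 380 × 79 × 0.826 = 42948 W
P_out = η·P_in = 0.909 × 42948 = 39040 W
n = n_s = 120×50/2 = 3000 rpm (synchronous)
ω = 2π×3000/60 = 314.2 rad/s
τ = P_out/ω = 39040/314.2 = 124.3 N·m
In lb·ft: 124.3/1.356 = 91.7 lb·ft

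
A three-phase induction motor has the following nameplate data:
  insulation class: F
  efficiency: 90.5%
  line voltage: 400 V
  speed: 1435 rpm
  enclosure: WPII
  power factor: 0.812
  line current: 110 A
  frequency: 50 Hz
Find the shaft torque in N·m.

373 N·m

P_in = √3·V·I·cosφ = 1.732 × 400 × 110 × 0.812 = 61881 W
P_out = η·P_in = 0.905 × 61881 = 56002 W
n = 1435 rpm
ω = 2π×1435/60 = 150.3 rad/s
τ = P_out/ω = 56002/150.3 = 373 N·m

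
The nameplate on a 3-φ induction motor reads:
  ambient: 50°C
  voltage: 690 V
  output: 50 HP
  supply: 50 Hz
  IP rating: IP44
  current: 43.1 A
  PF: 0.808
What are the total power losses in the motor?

P_in = √3·V·I·cosφ = 1.732×690×43.1×0.808 = 41618 W
P_out = 50×746 = 37300 W
Losses = P_in − P_out = 41618 − 37300 = 4318 W

4320 W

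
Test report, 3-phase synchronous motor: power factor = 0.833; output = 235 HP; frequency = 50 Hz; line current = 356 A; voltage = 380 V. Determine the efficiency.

89.8 %

P_out = 235 × 746 = 175310 W
P_in = √3·V_L·I_L·cosφ = 1.732 × 380 × 356 × 0.833 = 195176 W
η = P_out / P_in = 175310 / 195176 = 0.898 = 89.8%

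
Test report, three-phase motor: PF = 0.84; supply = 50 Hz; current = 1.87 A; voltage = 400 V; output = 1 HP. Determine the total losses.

P_in = √3·V·I·cosφ = 1.732×400×1.87×0.84 = 1088 W
P_out = 1×746 = 746 W
Losses = P_in − P_out = 1088 − 746 = 342 W

342 W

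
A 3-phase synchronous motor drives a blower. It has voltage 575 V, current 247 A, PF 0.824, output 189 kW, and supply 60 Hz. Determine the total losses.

13.7 kW

P_in = √3·V·I·cosφ = 1.732×575×247×0.824 = 202694 W
P_out = 189000 W
Losses = P_in − P_out = 202694 − 189000 = 13694 W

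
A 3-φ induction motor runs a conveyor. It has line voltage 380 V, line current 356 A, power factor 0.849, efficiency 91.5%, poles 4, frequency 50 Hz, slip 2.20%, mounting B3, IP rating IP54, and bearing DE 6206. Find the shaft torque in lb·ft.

P_in = √3·V·I·cosφ = 1.732 × 380 × 356 × 0.849 = 198925 W
P_out = η·P_in = 0.915 × 198925 = 182016 W
n_s = 120×50/4 = 1500 rpm; n = 1500×(1−0.022) = 1467 rpm
ω = 2π×1467/60 = 153.6 rad/s
τ = P_out/ω = 182016/153.6 = 1185 N·m
In lb·ft: 1185/1.356 = 874 lb·ft

874 lb·ft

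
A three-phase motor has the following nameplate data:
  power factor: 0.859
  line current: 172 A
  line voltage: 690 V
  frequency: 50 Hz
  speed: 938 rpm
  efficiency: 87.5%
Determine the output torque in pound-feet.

P_in = √3·V·I·cosφ = 1.732 × 690 × 172 × 0.859 = 176571 W
P_out = η·P_in = 0.875 × 176571 = 154500 W
n = 938 rpm
ω = 2π×938/60 = 98.23 rad/s
τ = P_out/ω = 154500/98.23 = 1573 N·m
In lb·ft: 1573/1.356 = 1160 lb·ft

1160 lb·ft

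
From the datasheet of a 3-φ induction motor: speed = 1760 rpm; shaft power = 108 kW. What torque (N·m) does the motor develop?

ω = 2π × 1760/60 = 184.3 rad/s
τ = P/ω = 108000/184.3 = 586 N·m

586 N·m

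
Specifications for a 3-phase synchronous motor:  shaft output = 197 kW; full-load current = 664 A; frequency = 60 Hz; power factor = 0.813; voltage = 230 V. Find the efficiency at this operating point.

P_out = 197 kW = 197000 W
P_in = √3·V_L·I_L·cosφ = 1.732 × 230 × 664 × 0.813 = 215047 W
η = P_out / P_in = 197000 / 215047 = 0.916 = 91.6%

91.6 %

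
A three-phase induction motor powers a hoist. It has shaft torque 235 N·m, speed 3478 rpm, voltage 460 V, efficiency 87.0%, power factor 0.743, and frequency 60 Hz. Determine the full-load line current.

166 A

ω = 2π×3478/60 = 364.2 rad/s; P_out = τω = 235 × 364.2 = 85587 W
P_in = P_out / η = 85587 / 0.870 = 98376 W
I_L = P_in / (√3·V_L·cosφ) = 98376 / (1.732 × 460 × 0.743) = 166 A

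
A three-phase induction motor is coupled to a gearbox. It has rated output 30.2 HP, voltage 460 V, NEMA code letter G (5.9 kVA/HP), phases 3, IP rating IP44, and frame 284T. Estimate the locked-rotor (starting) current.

S_LR = 5.9 × 30.2 = 178.18 kVA
I_LR = S_LR/(√3·V_L) = 178180/(1.732×460) = 224 A

224 A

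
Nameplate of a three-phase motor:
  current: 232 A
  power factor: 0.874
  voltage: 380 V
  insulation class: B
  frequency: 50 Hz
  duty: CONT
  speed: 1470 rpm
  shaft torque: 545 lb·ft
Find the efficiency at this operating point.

τ = 545 lb·ft × 1.356 = 739 N·m
ω = 2π × 1470/60 = 153.9 rad/s; P_out = τω = 739 × 153.9 = 113732 W
P_in = √3·V_L·I_L·cosφ = 1.732 × 380 × 232 × 0.874 = 133454 W
η = P_out / P_in = 113732 / 133454 = 0.852 = 85.2%

85.2 %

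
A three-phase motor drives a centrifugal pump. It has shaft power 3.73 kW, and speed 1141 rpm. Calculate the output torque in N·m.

ω = 2π × 1141/60 = 119.5 rad/s
τ = P/ω = 3730/119.5 = 31.2 N·m

31.2 N·m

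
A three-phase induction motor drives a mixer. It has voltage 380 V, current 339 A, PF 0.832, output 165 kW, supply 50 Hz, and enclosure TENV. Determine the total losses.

P_in = √3·V·I·cosφ = 1.732×380×339×0.832 = 185633 W
P_out = 165000 W
Losses = P_in − P_out = 185633 − 165000 = 20633 W

20600 W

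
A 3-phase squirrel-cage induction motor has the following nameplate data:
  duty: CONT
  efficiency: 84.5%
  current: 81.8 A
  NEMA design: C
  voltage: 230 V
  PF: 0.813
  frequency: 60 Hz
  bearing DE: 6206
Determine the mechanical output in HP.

P_in = √3·V·I·cosφ = 1.732 × 230 × 81.8 × 0.813 = 26492 W
P_out = η·P_in = 0.845 × 26492 = 22386 W
= 22386/746 = 30 HP

30 HP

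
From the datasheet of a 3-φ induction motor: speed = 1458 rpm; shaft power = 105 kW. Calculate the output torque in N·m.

688 N·m

ω = 2π × 1458/60 = 152.7 rad/s
τ = P/ω = 105000/152.7 = 688 N·m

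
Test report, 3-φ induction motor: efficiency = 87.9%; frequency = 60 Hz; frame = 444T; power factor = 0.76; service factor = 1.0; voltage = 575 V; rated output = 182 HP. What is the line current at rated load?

204 A

P_out = 182 × 746 = 135772 W
P_in = P_out / η = 135772 / 0.879 = 154462 W
I_L = P_in / (√3·V_L·cosφ) = 154462 / (1.732 × 575 × 0.76) = 204 A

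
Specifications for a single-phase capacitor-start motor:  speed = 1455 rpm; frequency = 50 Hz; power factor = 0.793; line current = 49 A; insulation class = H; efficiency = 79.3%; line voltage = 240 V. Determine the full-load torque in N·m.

48.5 N·m

P_in = V·I·cosφ = 240 × 49 × 0.793 = 9326 W
P_out = η·P_in = 0.793 × 9326 = 7396 W
n = 1455 rpm
ω = 2π×1455/60 = 152.4 rad/s
τ = P_out/ω = 7396/152.4 = 48.5 N·m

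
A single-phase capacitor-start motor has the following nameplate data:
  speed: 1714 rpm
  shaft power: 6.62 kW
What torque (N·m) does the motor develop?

ω = 2π × 1714/60 = 179.5 rad/s
τ = P/ω = 6620/179.5 = 36.9 N·m

36.9 N·m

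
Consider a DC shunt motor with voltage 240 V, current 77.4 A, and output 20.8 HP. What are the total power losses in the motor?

P_in = V·I = 240×77.4 = 18576 W
P_out = 20.8×746 = 15517 W
Losses = P_in − P_out = 18576 − 15517 = 3059 W

3.06 kW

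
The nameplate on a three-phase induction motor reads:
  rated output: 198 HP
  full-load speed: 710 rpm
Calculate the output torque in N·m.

P_out = 198 × 746 = 147708 W
ω = 2π × 710/60 = 74.35 rad/s
τ = P_out/ω = 147708/74.35 = 1990 N·m

1990 N·m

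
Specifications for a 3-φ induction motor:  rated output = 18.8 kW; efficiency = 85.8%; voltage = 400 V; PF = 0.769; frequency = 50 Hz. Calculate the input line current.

P_out = 18.8 kW = 18800 W
P_in = P_out / η = 18800 / 0.858 = 21911 W
I_L = P_in / (√3·V_L·cosφ) = 21911 / (1.732 × 400 × 0.769) = 41.1 A

41.1 A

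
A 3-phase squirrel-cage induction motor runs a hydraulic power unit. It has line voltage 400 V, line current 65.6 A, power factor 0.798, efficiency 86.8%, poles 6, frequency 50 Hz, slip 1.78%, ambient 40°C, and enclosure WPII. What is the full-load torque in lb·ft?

P_in = √3·V·I·cosφ = 1.732 × 400 × 65.6 × 0.798 = 36267 W
P_out = η·P_in = 0.868 × 36267 = 31480 W
n_s = 120×50/6 = 1000 rpm; n = 1000×(1−0.0178) = 982 rpm
ω = 2π×982/60 = 102.8 rad/s
τ = P_out/ω = 31480/102.8 = 306.2 N·m
In lb·ft: 306.2/1.356 = 226 lb·ft

226 lb·ft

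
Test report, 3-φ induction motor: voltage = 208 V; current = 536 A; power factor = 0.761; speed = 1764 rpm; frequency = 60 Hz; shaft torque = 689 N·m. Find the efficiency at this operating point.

86.6 %

ω = 2π × 1764/60 = 184.7 rad/s; P_out = τω = 689 × 184.7 = 127258 W
P_in = √3·V_L·I_L·cosφ = 1.732 × 208 × 536 × 0.761 = 146947 W
η = P_out / P_in = 127258 / 146947 = 0.866 = 86.6%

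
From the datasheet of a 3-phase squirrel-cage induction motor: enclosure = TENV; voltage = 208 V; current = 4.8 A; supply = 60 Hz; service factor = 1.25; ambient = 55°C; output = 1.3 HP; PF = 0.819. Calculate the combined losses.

P_in = √3·V·I·cosφ = 1.732×208×4.8×0.819 = 1416 W
P_out = 1.3×746 = 970 W
Losses = P_in − P_out = 1416 − 970 = 446 W

446 W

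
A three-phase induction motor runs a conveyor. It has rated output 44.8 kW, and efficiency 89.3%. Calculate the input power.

P_out = 44800 W
P_in = P_out/η = 44800/0.893 = 50168 W = 50.2 kW

50.2 kW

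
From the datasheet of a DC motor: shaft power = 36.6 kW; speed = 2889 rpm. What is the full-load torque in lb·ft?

89.2 lb·ft

ω = 2π × 2889/60 = 302.5 rad/s
τ = P/ω = 36600/302.5 = 121 N·m
In lb·ft: 121/1.356 = 89.2 lb·ft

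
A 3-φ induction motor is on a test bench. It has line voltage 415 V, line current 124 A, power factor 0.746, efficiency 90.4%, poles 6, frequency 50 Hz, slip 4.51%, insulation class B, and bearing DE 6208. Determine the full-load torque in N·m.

601 N·m

P_in = √3·V·I·cosφ = 1.732 × 415 × 124 × 0.746 = 66490 W
P_out = η·P_in = 0.904 × 66490 = 60107 W
n_s = 120×50/6 = 1000 rpm; n = 1000×(1−0.0451) = 955 rpm
ω = 2π×955/60 = 100 rad/s
τ = P_out/ω = 60107/100 = 601 N·m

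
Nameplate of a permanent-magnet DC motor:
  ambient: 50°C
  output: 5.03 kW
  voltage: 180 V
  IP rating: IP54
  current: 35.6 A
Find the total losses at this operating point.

P_in = V·I = 180×35.6 = 6408 W
P_out = 5030 W
Losses = P_in − P_out = 6408 − 5030 = 1378 W

1.38 kW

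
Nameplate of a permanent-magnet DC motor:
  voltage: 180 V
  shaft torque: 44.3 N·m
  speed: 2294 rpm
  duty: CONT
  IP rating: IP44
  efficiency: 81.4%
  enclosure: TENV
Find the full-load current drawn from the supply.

72.6 A

ω = 2π×2294/60 = 240.2 rad/s; P_out = τω = 44.3 × 240.2 = 10641 W
P_in = P_out / η = 10641 / 0.814 = 13072 W
I = P_in / V = 13072 / 180 = 72.6 A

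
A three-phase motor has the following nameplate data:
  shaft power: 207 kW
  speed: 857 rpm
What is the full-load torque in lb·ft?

1700 lb·ft

ω = 2π × 857/60 = 89.74 rad/s
τ = P/ω = 207000/89.74 = 2307 N·m
In lb·ft: 2307/1.356 = 1700 lb·ft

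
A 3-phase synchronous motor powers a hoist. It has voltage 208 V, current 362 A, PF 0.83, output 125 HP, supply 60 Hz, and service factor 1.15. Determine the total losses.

15000 W

P_in = √3·V·I·cosφ = 1.732×208×362×0.83 = 108243 W
P_out = 125×746 = 93250 W
Losses = P_in − P_out = 108243 − 93250 = 14993 W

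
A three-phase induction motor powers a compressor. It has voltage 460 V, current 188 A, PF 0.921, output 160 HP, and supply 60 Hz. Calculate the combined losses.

P_in = √3·V·I·cosφ = 1.732×460×188×0.921 = 137950 W
P_out = 160×746 = 119360 W
Losses = P_in − P_out = 137950 − 119360 = 18590 W

18.6 kW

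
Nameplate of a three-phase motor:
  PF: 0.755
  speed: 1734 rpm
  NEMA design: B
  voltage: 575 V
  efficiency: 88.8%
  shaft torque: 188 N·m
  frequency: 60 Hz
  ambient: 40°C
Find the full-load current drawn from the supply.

ω = 2π×1734/60 = 181.6 rad/s; P_out = τω = 188 × 181.6 = 34141 W
P_in = P_out / η = 34141 / 0.888 = 38447 W
I_L = P_in / (√3·V_L·cosφ) = 38447 / (1.732 × 575 × 0.755) = 51.1 A

51.1 A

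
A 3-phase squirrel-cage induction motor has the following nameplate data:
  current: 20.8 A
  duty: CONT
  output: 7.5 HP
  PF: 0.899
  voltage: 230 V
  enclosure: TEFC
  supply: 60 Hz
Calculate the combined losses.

P_in = √3·V·I·cosφ = 1.732×230×20.8×0.899 = 7449 W
P_out = 7.5×746 = 5595 W
Losses = P_in − P_out = 7449 − 5595 = 1854 W

1.85 kW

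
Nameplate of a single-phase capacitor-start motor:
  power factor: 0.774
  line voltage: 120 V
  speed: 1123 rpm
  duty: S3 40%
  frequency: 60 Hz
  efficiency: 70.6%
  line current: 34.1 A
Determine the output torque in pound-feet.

P_in = V·I·cosφ = 120 × 34.1 × 0.774 = 3167 W
P_out = η·P_in = 0.706 × 3167 = 2236 W
n = 1123 rpm
ω = 2π×1123/60 = 117.6 rad/s
τ = P_out/ω = 2236/117.6 = 19.01 N·m
In lb·ft: 19.01/1.356 = 14 lb·ft

14 lb·ft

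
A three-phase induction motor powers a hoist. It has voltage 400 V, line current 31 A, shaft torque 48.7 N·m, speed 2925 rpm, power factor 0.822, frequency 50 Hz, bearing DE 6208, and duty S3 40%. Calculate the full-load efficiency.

ω = 2π × 2925/60 = 306.3 rad/s; P_out = τω = 48.7 × 306.3 = 14917 W
P_in = √3·V_L·I_L·cosφ = 1.732 × 400 × 31 × 0.822 = 17654 W
η = P_out / P_in = 14917 / 17654 = 0.845 = 84.5%

84.5 %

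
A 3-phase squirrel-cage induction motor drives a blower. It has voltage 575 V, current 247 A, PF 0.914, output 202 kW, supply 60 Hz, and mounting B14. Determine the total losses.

P_in = √3·V·I·cosφ = 1.732×575×247×0.914 = 224832 W
P_out = 202000 W
Losses = P_in − P_out = 224832 − 202000 = 22832 W

22.8 kW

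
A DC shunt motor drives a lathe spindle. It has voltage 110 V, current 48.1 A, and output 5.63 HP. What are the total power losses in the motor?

1.09 kW

P_in = V·I = 110×48.1 = 5291 W
P_out = 5.63×746 = 4200 W
Losses = P_in − P_out = 5291 − 4200 = 1091 W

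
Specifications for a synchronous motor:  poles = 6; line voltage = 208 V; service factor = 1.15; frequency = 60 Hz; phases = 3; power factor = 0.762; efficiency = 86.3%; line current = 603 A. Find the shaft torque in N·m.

1140 N·m

P_in = √3·V·I·cosφ = 1.732 × 208 × 603 × 0.762 = 165533 W
P_out = η·P_in = 0.863 × 165533 = 142855 W
n = n_s = 120×60/6 = 1200 rpm (synchronous)
ω = 2π×1200/60 = 125.7 rad/s
τ = P_out/ω = 142855/125.7 = 1140 N·m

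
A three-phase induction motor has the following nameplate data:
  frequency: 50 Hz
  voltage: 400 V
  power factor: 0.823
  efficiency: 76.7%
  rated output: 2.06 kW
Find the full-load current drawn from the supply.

4.71 A

P_out = 2.06 kW = 2060 W
P_in = P_out / η = 2060 / 0.767 = 2686 W
I_L = P_in / (√3·V_L·cosφ) = 2686 / (1.732 × 400 × 0.823) = 4.71 A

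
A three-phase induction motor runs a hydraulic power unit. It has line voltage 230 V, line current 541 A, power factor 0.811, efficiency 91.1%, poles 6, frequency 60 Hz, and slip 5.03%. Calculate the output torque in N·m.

P_in = √3·V·I·cosφ = 1.732 × 230 × 541 × 0.811 = 174781 W
P_out = η·P_in = 0.911 × 174781 = 159225 W
n_s = 120×60/6 = 1200 rpm; n = 1200×(1−0.0503) = 1140 rpm
ω = 2π×1140/60 = 119.4 rad/s
τ = P_out/ω = 159225/119.4 = 1330 N·m

1330 N·m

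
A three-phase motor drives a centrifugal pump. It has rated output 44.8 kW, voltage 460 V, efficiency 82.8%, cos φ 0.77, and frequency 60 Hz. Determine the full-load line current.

P_out = 44.8 kW = 44800 W
P_in = P_out / η = 44800 / 0.828 = 54106 W
I_L = P_in / (√3·V_L·cosφ) = 54106 / (1.732 × 460 × 0.77) = 88.2 A

88.2 A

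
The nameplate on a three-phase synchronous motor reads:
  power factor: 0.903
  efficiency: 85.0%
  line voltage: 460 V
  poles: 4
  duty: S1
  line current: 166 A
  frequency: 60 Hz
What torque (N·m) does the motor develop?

P_in = √3·V·I·cosφ = 1.732 × 460 × 166 × 0.903 = 119427 W
P_out = η·P_in = 0.85 × 119427 = 101513 W
n = n_s = 120×60/4 = 1800 rpm (synchronous)
ω = 2π×1800/60 = 188.5 rad/s
τ = P_out/ω = 101513/188.5 = 539 N·m

539 N·m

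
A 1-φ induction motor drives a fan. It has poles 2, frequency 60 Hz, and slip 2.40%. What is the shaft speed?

n_s = 120f/p = 120×60/2 = 3600 rpm
n = n_s(1 − s) = 3600 × (1 − 0.024) = 3514 rpm

3514 rpm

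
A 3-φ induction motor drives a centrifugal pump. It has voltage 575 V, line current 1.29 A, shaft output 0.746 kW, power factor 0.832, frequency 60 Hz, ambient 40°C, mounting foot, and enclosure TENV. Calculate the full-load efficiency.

69.8 %

P_out = 0.746 kW = 746 W
P_in = √3·V_L·I_L·cosφ = 1.732 × 575 × 1.29 × 0.832 = 1069 W
η = P_out / P_in = 746 / 1069 = 0.698 = 69.8%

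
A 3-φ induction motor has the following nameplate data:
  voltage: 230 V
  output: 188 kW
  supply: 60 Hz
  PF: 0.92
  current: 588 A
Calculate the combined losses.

27500 W

P_in = √3·V·I·cosφ = 1.732×230×588×0.92 = 215497 W
P_out = 188000 W
Losses = P_in − P_out = 215497 − 188000 = 27497 W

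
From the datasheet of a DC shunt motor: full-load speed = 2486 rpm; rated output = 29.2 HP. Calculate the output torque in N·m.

83.7 N·m

P_out = 29.2 × 746 = 21783 W
ω = 2π × 2486/60 = 260.3 rad/s
τ = P_out/ω = 21783/260.3 = 83.7 N·m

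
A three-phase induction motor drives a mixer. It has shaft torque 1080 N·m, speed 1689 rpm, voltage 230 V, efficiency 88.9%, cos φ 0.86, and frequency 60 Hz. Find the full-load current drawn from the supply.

ω = 2π×1689/60 = 176.9 rad/s; P_out = τω = 1080 × 176.9 = 191052 W
P_in = P_out / η = 191052 / 0.889 = 214907 W
I_L = P_in / (√3·V_L·cosφ) = 214907 / (1.732 × 230 × 0.86) = 627 A

627 A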